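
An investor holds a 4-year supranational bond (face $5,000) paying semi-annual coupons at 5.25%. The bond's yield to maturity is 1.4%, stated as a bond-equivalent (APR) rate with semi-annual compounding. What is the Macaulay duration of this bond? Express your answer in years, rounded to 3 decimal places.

3.687 years

Periodic yield y = 0.007. Discount each cash flow and weight by its period:
  t   CF        PV=CF/(1+0.007)^t    t·PV
  1       131.25       130.3376       130.3376
  2       131.25       129.4316       258.8632
  3       131.25       128.5319       385.5957
  4       131.25       127.6384       510.5537
  5       131.25       126.7512       633.7558
  6       131.25       125.8701       755.2204
  7       131.25       124.9951       874.9658
  8     5,131.25     4,852.7443    38,821.9546
  Σ                  5,746.3002    42,371.2468
Price P = Σ PV = 5,746.3002.
Macaulay duration = Σ(t·PV) / P = 42,371.2468 / 5,746.3002 = 7.37366 half-year periods.
In years: 7.37366 / 2 = 3.68683 years.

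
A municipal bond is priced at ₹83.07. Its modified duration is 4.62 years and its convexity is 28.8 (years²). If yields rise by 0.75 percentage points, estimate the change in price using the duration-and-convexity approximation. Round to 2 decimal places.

-₹2.81

Duration effect: -D_mod·Δy = -4.62 × (+0.0075) = -0.034650
Convexity effect: ½·C·(Δy)² = 0.5 × 28.8 × (0.0075)² = +0.0008100
ΔP/P ≈ -0.034650 + 0.0008100 = -0.033840
ΔP ≈ 83.07 × (-0.033840) = -2.8110888.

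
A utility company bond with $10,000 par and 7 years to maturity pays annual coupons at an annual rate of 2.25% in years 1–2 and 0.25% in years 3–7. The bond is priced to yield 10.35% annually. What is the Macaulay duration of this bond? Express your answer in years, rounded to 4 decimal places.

6.5776 years

Periodic yield y = 0.1035. Discount each cash flow and weight by its year:
  t   CF        PV=CF/(1+0.1035)^t    t·PV
  1       225.00       203.8967       203.8967
  2       225.00       184.7727       369.5454
  3        25.00        18.6047        55.8141
  4        25.00        16.8597        67.4389
  5        25.00        15.2784        76.3921
  6        25.00        13.8454        83.0725
  7    10,025.00     5,031.2746    35,218.9220
  Σ                  5,484.5323    36,075.0818
Price P = Σ PV = 5,484.5323.
Macaulay duration = Σ(t·PV) / P = 36,075.0818 / 5,484.5323 = 6.57760 years.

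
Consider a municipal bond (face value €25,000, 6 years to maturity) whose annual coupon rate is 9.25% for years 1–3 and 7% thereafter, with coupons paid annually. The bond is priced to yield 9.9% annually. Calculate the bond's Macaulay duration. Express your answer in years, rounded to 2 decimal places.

4.84 years

Periodic yield y = 0.099. Discount each cash flow and weight by its year:
  t   CF        PV=CF/(1+0.099)^t    t·PV
  1     2,312.50     2,104.1856     2,104.1856
  2     2,312.50     1,914.6366     3,829.2732
  3     2,312.50     1,742.1625     5,226.4875
  4     1,750.00     1,199.6299     4,798.5196
  5     1,750.00     1,091.5650     5,457.8248
  6    26,750.00    15,182.3022    91,093.8132
  Σ                 23,234.4818   112,510.1040
Price P = Σ PV = 23,234.4818.
Macaulay duration = Σ(t·PV) / P = 112,510.1040 / 23,234.4818 = 4.84238 years.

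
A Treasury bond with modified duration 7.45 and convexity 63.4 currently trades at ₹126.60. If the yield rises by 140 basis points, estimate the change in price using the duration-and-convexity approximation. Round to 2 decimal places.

Duration effect: -D_mod·Δy = -7.45 × (+0.014) = -0.104300
Convexity effect: ½·C·(Δy)² = 0.5 × 63.4 × (0.014)² = +0.0062132
ΔP/P ≈ -0.104300 + 0.0062132 = -0.0980868
ΔP ≈ 126.60 × (-0.0980868) = -12.41778888.

-₹12.42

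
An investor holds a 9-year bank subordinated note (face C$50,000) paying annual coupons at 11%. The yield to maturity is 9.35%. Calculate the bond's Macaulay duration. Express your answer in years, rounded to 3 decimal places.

6.281 years

Periodic yield y = 0.0935. Discount each cash flow and weight by its year:
  t   CF        PV=CF/(1+0.0935)^t    t·PV
  1     5,500.00     5,029.7211     5,029.7211
  2     5,500.00     4,599.6535     9,199.3070
  3     5,500.00     4,206.3589    12,619.0768
  4     5,500.00     3,846.6931    15,386.7725
  5     5,500.00     3,517.7806    17,588.9031
  6     5,500.00     3,216.9919    19,301.9513
  7     5,500.00     2,941.9222    20,593.4551
  8     5,500.00     2,690.3723    21,522.9788
  9    55,500.00    24,826.9801   223,442.8212
  Σ                 54,876.4737   344,684.9868
Price P = Σ PV = 54,876.4737.
Macaulay duration = Σ(t·PV) / P = 344,684.9868 / 54,876.4737 = 6.28111 years.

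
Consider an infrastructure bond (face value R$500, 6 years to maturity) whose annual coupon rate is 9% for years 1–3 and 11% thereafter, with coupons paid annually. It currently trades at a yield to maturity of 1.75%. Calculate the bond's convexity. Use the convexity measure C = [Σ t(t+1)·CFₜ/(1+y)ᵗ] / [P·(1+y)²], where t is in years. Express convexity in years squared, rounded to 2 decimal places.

32.19

With y = 0.0175:
  t   CF        PV=CF/(1+0.0175)^t    t·PV        t(t+1)·PV
  1        45.00        44.2260        44.2260          88.4521
  2        45.00        43.4654        86.9308         260.7924
  3        45.00        42.7178       128.1535         512.6141
  4        55.00        51.3127       205.2509       1,026.2544
  5        55.00        50.4302       252.1509       1,512.9057
  6       555.00       500.1341     3,000.8047      21,005.6326
  Σ                    732.2863     3,717.5168      24,406.6512
P = 732.2863.
Convexity = Σ t(t+1)·PV / [P·(1+y)²] = 24,406.6512 / (732.2863 × 1.035306) = 32.19278.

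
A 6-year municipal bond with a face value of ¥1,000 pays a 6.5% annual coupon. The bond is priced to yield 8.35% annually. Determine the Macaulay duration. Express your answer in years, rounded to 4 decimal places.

5.1123 years

Periodic yield y = 0.0835. Discount each cash flow and weight by its year:
  t   CF        PV=CF/(1+0.0835)^t    t·PV
  1        65.00        59.9908        59.9908
  2        65.00        55.3676       110.7352
  3        65.00        51.1007       153.3020
  4        65.00        47.1626       188.6504
  5        65.00        43.5280       217.6400
  6     1,065.00       658.2276     3,949.3658
  Σ                    915.3773     4,679.6842
Price P = Σ PV = 915.3773.
Macaulay duration = Σ(t·PV) / P = 4,679.6842 / 915.3773 = 5.11230 years.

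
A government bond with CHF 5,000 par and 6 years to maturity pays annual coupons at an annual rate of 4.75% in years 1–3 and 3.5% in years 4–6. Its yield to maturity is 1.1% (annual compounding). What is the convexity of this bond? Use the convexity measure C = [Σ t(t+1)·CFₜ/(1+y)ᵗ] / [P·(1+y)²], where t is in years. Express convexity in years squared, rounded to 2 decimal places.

36.04

With y = 0.011:
  t   CF        PV=CF/(1+0.011)^t    t·PV        t(t+1)·PV
  1       237.50       234.9159       234.9159         469.8318
  2       237.50       232.3600       464.7199       1,394.1598
  3       237.50       229.8318       689.4954       2,757.9818
  4       175.00       167.5072       670.0287       3,350.1436
  5       175.00       165.6846       828.4232       4,970.5395
  6     5,175.00     4,846.2233    29,077.3398     203,541.3783
  Σ                  5,876.5228    31,964.9230     216,484.0347
P = 5,876.5228.
Convexity = Σ t(t+1)·PV / [P·(1+y)²] = 216,484.0347 / (5,876.5228 × 1.022121) = 36.04152.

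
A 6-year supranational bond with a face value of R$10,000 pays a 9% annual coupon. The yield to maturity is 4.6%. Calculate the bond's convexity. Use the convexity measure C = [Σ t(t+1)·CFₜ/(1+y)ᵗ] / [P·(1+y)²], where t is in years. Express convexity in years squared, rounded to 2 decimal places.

29.98

With y = 0.046:
  t   CF        PV=CF/(1+0.046)^t    t·PV        t(t+1)·PV
  1       900.00       860.4207       860.4207       1,720.8413
  2       900.00       822.5819     1,645.1638       4,935.4913
  3       900.00       786.4072     2,359.2215       9,436.8859
  4       900.00       751.8233     3,007.2931      15,036.4657
  5       900.00       718.7603     3,593.8015      21,562.8093
  6    10,900.00     8,322.1663    49,932.9979     349,530.9852
  Σ                 12,262.1596    61,398.8985     402,223.4786
P = 12,262.1596.
Convexity = Σ t(t+1)·PV / [P·(1+y)²] = 402,223.4786 / (12,262.1596 × 1.094116) = 29.98038.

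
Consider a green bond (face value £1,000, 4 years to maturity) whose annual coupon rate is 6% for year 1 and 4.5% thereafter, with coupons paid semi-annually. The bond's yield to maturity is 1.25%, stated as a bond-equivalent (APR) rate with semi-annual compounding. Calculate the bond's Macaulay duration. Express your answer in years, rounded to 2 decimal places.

3.69 years

Periodic yield y = 0.00625. Discount each cash flow and weight by its period:
  t   CF        PV=CF/(1+0.00625)^t    t·PV
  1        30.00        29.8137        29.8137
  2        30.00        29.6285        59.2570
  3        22.50        22.0833        66.2500
  4        22.50        21.9462        87.7847
  5        22.50        21.8099       109.0493
  6        22.50        21.6744       130.0464
  7        22.50        21.5398       150.7785
  8     1,022.50       972.7834     7,782.2675
  Σ                  1,141.2792     8,415.2472
Price P = Σ PV = 1,141.2792.
Macaulay duration = Σ(t·PV) / P = 8,415.2472 / 1,141.2792 = 7.37352 half-year periods.
In years: 7.37352 / 2 = 3.68676 years.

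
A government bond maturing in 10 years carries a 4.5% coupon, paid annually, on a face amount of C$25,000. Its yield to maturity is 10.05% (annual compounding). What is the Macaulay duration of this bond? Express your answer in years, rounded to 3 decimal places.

7.793 years

Periodic yield y = 0.1005. Discount each cash flow and weight by its year:
  t   CF        PV=CF/(1+0.1005)^t    t·PV
  1     1,125.00     1,022.2626     1,022.2626
  2     1,125.00       928.9074     1,857.8148
  3     1,125.00       844.0776     2,532.2328
  4     1,125.00       766.9947     3,067.9786
  5     1,125.00       696.9511     3,484.7553
  6     1,125.00       633.3040     3,799.8241
  7     1,125.00       575.4693     4,028.2854
  8     1,125.00       522.9163     4,183.3301
  9     1,125.00       475.1624     4,276.4619
  10   26,125.00    10,026.6494   100,266.4942
  Σ                 16,492.6948   128,519.4399
Price P = Σ PV = 16,492.6948.
Macaulay duration = Σ(t·PV) / P = 128,519.4399 / 16,492.6948 = 7.79251 years.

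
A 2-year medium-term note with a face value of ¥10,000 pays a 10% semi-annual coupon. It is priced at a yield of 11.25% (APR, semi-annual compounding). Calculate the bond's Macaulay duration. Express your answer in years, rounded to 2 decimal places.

1.86 years

Periodic yield y = 0.05625. Discount each cash flow and weight by its period:
  t   CF        PV=CF/(1+0.05625)^t    t·PV
  1       500.00       473.3728       473.3728
  2       500.00       448.1636       896.3272
  3       500.00       424.2969     1,272.8906
  4    10,500.00     8,435.7250    33,742.8998
  Σ                  9,781.5582    36,385.4904
Price P = Σ PV = 9,781.5582.
Macaulay duration = Σ(t·PV) / P = 36,385.4904 / 9,781.5582 = 3.71981 half-year periods.
In years: 3.71981 / 2 = 1.85990 years.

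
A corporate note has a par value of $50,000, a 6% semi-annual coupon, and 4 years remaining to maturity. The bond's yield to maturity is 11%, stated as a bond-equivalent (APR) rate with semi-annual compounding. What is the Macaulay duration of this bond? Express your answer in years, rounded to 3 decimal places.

3.573 years

Periodic yield y = 0.055. Discount each cash flow and weight by its period:
  t   CF        PV=CF/(1+0.055)^t    t·PV
  1     1,500.00     1,421.8009     1,421.8009
  2     1,500.00     1,347.6786     2,695.3572
  3     1,500.00     1,277.4205     3,832.2615
  4     1,500.00     1,210.8251     4,843.3005
  5     1,500.00     1,147.7015     5,738.5077
  6     1,500.00     1,087.8687     6,527.2125
  7     1,500.00     1,031.1552     7,218.0865
  8    51,500.00    33,557.3418   268,458.7347
  Σ                 42,081.7925   300,735.2615
Price P = Σ PV = 42,081.7925.
Macaulay duration = Σ(t·PV) / P = 300,735.2615 / 42,081.7925 = 7.14645 half-year periods.
In years: 7.14645 / 2 = 3.57322 years.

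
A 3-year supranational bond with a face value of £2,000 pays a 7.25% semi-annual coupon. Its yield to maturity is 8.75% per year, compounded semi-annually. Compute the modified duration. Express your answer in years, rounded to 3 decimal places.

Periodic yield y = 0.04375. First find Macaulay duration:
  t   CF        PV=CF/(1+0.04375)^t    t·PV
  1        72.50        69.4611        69.4611
  2        72.50        66.5495       133.0991
  3        72.50        63.7600       191.2801
  4        72.50        61.0875       244.3498
  5        72.50        58.5269       292.6345
  6     2,072.50     1,602.9339     9,617.6033
  Σ                  1,922.3189    10,548.4279
P = 1,922.3189; Macaulay duration = 10,548.4279 / 1,922.3189 = 5.48735 half-year periods = 2.74367 years.
Modified duration = D_Mac / (1 + y) = 2.74367 / 1.04375 = 2.62867 years.

2.629 years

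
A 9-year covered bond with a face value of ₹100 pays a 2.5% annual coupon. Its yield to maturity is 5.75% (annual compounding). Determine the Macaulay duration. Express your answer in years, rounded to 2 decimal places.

8.03 years

Periodic yield y = 0.0575. Discount each cash flow and weight by its year:
  t   CF        PV=CF/(1+0.0575)^t    t·PV
  1         2.50         2.3641         2.3641
  2         2.50         2.2355         4.4710
  3         2.50         2.1140         6.3419
  4         2.50         1.9990         7.9961
  5         2.50         1.8903         9.4517
  6         2.50         1.7875        10.7253
  7         2.50         1.6904        11.8325
  8         2.50         1.5984        12.7875
  9       102.50        61.9727       557.7544
  Σ                     77.6520       623.7245
Price P = Σ PV = 77.6520.
Macaulay duration = Σ(t·PV) / P = 623.7245 / 77.6520 = 8.03231 years.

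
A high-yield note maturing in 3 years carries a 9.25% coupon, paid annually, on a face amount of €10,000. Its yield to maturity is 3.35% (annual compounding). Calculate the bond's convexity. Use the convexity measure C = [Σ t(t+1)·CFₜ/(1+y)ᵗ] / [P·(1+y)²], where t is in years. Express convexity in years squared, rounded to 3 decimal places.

With y = 0.0335:
  t   CF        PV=CF/(1+0.0335)^t    t·PV        t(t+1)·PV
  1       925.00       895.0169       895.0169       1,790.0339
  2       925.00       866.0057     1,732.0115       5,196.0344
  3    10,925.00     9,896.6908    29,690.0725     118,760.2898
  Σ                 11,657.7135    32,317.1009     125,746.3581
P = 11,657.7135.
Convexity = Σ t(t+1)·PV / [P·(1+y)²] = 125,746.3581 / (11,657.7135 × 1.068122) = 10.09860.

10.099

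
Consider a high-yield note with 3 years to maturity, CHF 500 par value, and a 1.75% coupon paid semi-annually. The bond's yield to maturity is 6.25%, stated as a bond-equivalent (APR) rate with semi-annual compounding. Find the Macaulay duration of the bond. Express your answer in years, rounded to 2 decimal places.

2.93 years

Periodic yield y = 0.03125. Discount each cash flow and weight by its period:
  t   CF        PV=CF/(1+0.03125)^t    t·PV
  1        4.375         4.2424         4.2424
  2        4.375         4.1139         8.2277
  3        4.375         3.9892        11.9676
  4        4.375         3.8683        15.4733
  5        4.375         3.7511        18.7555
  6      504.375       419.3434     2,516.0602
  Σ                    439.3083     2,574.7268
Price P = Σ PV = 439.3083.
Macaulay duration = Σ(t·PV) / P = 2,574.7268 / 439.3083 = 5.86087 half-year periods.
In years: 5.86087 / 2 = 2.93043 years.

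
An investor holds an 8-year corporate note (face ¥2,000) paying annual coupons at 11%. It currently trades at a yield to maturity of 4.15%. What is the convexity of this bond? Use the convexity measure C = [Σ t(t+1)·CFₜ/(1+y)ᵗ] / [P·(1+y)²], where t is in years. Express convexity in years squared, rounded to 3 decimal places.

45.851

With y = 0.0415:
  t   CF        PV=CF/(1+0.0415)^t    t·PV        t(t+1)·PV
  1       220.00       211.2338       211.2338         422.4676
  2       220.00       202.8169       405.6338       1,216.9014
  3       220.00       194.7354       584.2061       2,336.8245
  4       220.00       186.9759       747.9035       3,739.5176
  5       220.00       179.5256       897.6278       5,385.7670
  6       220.00       172.3721     1,034.2327       7,239.6292
  7       220.00       165.5037     1,158.5260       9,268.2083
  8     2,220.00     1,603.5362    12,828.2899     115,454.6095
  Σ                  2,916.6996    17,867.6538     145,063.9252
P = 2,916.6996.
Convexity = Σ t(t+1)·PV / [P·(1+y)²] = 145,063.9252 / (2,916.6996 × 1.084722) = 45.85104.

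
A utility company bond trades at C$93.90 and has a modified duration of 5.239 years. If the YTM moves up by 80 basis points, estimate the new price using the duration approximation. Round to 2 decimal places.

Duration approximation: ΔP/P ≈ -D_mod · Δy = -5.239 × (+0.008) = -0.041912.
New price ≈ 93.90 × (1 - 0.041912) = 89.9644632.

C$89.96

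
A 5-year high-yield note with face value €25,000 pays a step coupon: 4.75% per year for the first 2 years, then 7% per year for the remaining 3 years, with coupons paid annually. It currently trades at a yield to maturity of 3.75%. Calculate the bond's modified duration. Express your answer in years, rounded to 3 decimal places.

Periodic yield y = 0.0375. First find Macaulay duration:
  t   CF        PV=CF/(1+0.0375)^t    t·PV
  1     1,187.50     1,144.5783     1,144.5783
  2     1,187.50     1,103.2080     2,206.4160
  3     1,750.00     1,567.0171     4,701.0513
  4     1,750.00     1,510.3779     6,041.5117
  5    26,750.00    22,252.7280   111,263.6400
  Σ                 27,577.9093   125,357.1973
P = 27,577.9093; Macaulay duration = 125,357.1973 / 27,577.9093 = 4.54557 years.
Modified duration = D_Mac / (1 + y) = 4.54557 / 1.0375 = 4.38127 years.

4.381 years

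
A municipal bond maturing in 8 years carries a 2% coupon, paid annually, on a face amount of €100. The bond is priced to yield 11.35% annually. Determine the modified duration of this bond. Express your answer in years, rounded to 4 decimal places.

6.4787 years

Periodic yield y = 0.1135. First find Macaulay duration:
  t   CF        PV=CF/(1+0.1135)^t    t·PV
  1         2.00         1.7961         1.7961
  2         2.00         1.6131         3.2261
  3         2.00         1.4486         4.3459
  4         2.00         1.3010         5.2039
  5         2.00         1.1684         5.8418
  6         2.00         1.0493         6.2956
  7         2.00         0.9423         6.5962
  8       102.00        43.1597       345.2776
  Σ                     52.4785       378.5834
P = 52.4785; Macaulay duration = 378.5834 / 52.4785 = 7.21407 years.
Modified duration = D_Mac / (1 + y) = 7.21407 / 1.1135 = 6.47873 years.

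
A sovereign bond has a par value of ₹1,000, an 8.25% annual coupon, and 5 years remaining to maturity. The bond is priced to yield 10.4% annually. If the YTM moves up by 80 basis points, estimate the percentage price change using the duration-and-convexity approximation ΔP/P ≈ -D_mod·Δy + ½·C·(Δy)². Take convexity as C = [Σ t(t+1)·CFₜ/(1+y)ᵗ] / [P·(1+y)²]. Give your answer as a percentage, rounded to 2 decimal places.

-3.02%

With y = 0.104:
  t   CF        PV=CF/(1+0.104)^t    t·PV        t(t+1)·PV
  1        82.50        74.7283        74.7283         149.4565
  2        82.50        67.6886       135.3773         406.1319
  3        82.50        61.3122       183.9365         735.7461
  4        82.50        55.5364       222.1456       1,110.7278
  5     1,082.50       660.0587     3,300.2933      19,801.7600
  Σ                    919.3241     3,916.4810      22,203.8223
P = 919.3241; D_Mac = 4.26017 yrs; D_mod = 3.85885 yrs; C = 19.81623.
Duration effect: -3.85885 × (+0.008) = -0.030871
Convexity effect: 0.5 × 19.81623 × (0.008)² = +0.0006341
ΔP/P ≈ -0.030871 + 0.0006341 = -0.030237 = -3.0237%.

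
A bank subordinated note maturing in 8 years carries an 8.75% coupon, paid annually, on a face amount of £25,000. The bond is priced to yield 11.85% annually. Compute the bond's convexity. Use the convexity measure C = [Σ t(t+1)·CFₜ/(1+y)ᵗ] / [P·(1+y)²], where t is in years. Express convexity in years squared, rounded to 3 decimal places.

With y = 0.1185:
  t   CF        PV=CF/(1+0.1185)^t    t·PV        t(t+1)·PV
  1     2,187.50     1,955.7443     1,955.7443       3,911.4886
  2     2,187.50     1,748.5421     3,497.0841      10,491.2524
  3     2,187.50     1,563.2920     4,689.8759      18,759.5036
  4     2,187.50     1,397.6683     5,590.6731      27,953.3655
  5     2,187.50     1,249.5917     6,247.9583      37,487.7499
  6     2,187.50     1,117.2031     6,703.2186      46,922.5301
  7     2,187.50       998.8405     6,991.8835      55,935.0679
  8    27,187.50    11,098.9365    88,791.4920     799,123.4283
  Σ                 21,129.8184   124,467.9299   1,000,584.3863
P = 21,129.8184.
Convexity = Σ t(t+1)·PV / [P·(1+y)²] = 1,000,584.3863 / (21,129.8184 × 1.251042) = 37.85175.

37.852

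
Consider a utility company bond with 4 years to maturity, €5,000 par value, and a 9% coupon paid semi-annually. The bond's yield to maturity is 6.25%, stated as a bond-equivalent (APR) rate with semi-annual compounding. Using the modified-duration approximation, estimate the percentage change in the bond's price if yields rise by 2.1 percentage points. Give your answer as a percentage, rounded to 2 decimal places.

Periodic yield y = 0.03125. Modified duration first:
  t   CF        PV=CF/(1+0.03125)^t    t·PV
  1       225.00       218.1818       218.1818
  2       225.00       211.5702       423.1405
  3       225.00       205.1590       615.4771
  4       225.00       198.9421       795.7684
  5       225.00       192.9135       964.5677
  6       225.00       187.0677     1,122.4061
  7       225.00       181.3990     1,269.7927
  8     5,225.00     4,084.8358    32,678.6863
  Σ                  5,480.0691    38,088.0205
P = 5,480.0691; D_Mac = 6.95028 half-year periods = 3.47514 yrs; D_mod = 3.47514/(1+0.03125) = 3.36983 yrs.
ΔP/P ≈ -D_mod · Δy = -3.36983 × (+0.021) = -0.070766 = -7.0766%.

-7.08%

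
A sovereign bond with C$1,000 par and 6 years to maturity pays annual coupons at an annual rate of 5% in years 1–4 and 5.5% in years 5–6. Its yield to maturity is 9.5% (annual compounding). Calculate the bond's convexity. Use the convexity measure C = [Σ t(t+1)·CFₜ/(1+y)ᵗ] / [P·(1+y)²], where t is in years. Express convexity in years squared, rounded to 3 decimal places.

With y = 0.095:
  t   CF        PV=CF/(1+0.095)^t    t·PV        t(t+1)·PV
  1        50.00        45.6621        45.6621          91.3242
  2        50.00        41.7005        83.4011         250.2033
  3        50.00        38.0827       114.2481         456.9923
  4        50.00        34.7787       139.1149         695.5743
  5        55.00        34.9375       174.6876       1,048.1256
  6     1,055.00       612.0230     3,672.1380      25,704.9661
  Σ                    807.1846     4,229.2518      28,247.1858
P = 807.1846.
Convexity = Σ t(t+1)·PV / [P·(1+y)²] = 28,247.1858 / (807.1846 × 1.199025) = 29.18597.

29.186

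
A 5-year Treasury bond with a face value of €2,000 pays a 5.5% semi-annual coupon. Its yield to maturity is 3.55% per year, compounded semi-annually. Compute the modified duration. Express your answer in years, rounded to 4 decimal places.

4.3888 years

Periodic yield y = 0.01775. First find Macaulay duration:
  t   CF        PV=CF/(1+0.01775)^t    t·PV
  1        55.00        54.0408        54.0408
  2        55.00        53.0983       106.1966
  3        55.00        52.1722       156.5167
  4        55.00        51.2623       205.0493
  5        55.00        50.3683       251.8414
  6        55.00        49.4898       296.9390
  7        55.00        48.6267       340.3870
  8        55.00        47.7786       382.2291
  9        55.00        46.9454       422.5083
  10    2,055.00     1,723.4580    17,234.5805
  Σ                  2,177.2405    19,450.2886
P = 2,177.2405; Macaulay duration = 19,450.2886 / 2,177.2405 = 8.93346 half-year periods = 4.46673 years.
Modified duration = D_Mac / (1 + y) = 4.46673 / 1.01775 = 4.38883 years.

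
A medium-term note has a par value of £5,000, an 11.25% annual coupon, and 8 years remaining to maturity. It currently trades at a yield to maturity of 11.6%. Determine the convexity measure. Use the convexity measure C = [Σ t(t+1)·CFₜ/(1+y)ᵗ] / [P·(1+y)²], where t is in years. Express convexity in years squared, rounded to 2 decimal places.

35.78

With y = 0.116:
  t   CF        PV=CF/(1+0.116)^t    t·PV        t(t+1)·PV
  1       562.50       504.0323       504.0323       1,008.0645
  2       562.50       451.6418       903.2836       2,709.8508
  3       562.50       404.6970     1,214.0909       4,856.3635
  4       562.50       362.6317     1,450.5267       7,252.6337
  5       562.50       324.9388     1,624.6939       9,748.1636
  6       562.50       291.1638     1,746.9827      12,228.8790
  7       562.50       260.8995     1,826.2962      14,610.3692
  8     5,562.50     2,311.8330    18,494.6644     166,451.9792
  Σ                  4,911.8378    27,764.5707     218,866.3037
P = 4,911.8378.
Convexity = Σ t(t+1)·PV / [P·(1+y)²] = 218,866.3037 / (4,911.8378 × 1.245456) = 35.77721.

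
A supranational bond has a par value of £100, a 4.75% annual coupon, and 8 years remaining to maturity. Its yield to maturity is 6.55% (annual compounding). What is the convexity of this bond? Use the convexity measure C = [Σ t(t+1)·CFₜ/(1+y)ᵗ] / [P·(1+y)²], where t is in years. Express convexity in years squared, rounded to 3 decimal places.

With y = 0.0655:
  t   CF        PV=CF/(1+0.0655)^t    t·PV        t(t+1)·PV
  1         4.75         4.4580         4.4580           8.9160
  2         4.75         4.1840         8.3679          25.1037
  3         4.75         3.9267        11.7802          47.1210
  4         4.75         3.6854        14.7414          73.7072
  5         4.75         3.4588        17.2940         103.7642
  6         4.75         3.2462        19.4771         136.3397
  7         4.75         3.0466        21.3264         170.6112
  8       104.75        63.0560       504.4480       4,540.0318
  Σ                     89.0617       601.8931       5,105.5947
P = 89.0617.
Convexity = Σ t(t+1)·PV / [P·(1+y)²] = 5,105.5947 / (89.0617 × 1.135290) = 50.49502.

50.495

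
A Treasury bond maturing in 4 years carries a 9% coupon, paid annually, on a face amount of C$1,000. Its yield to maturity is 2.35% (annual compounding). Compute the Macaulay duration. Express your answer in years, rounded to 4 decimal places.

3.5847 years

Periodic yield y = 0.0235. Discount each cash flow and weight by its year:
  t   CF        PV=CF/(1+0.0235)^t    t·PV
  1        90.00        87.9336        87.9336
  2        90.00        85.9146       171.8291
  3        90.00        83.9419       251.8258
  4     1,090.00       993.2878     3,973.1513
  Σ                  1,251.0779     4,484.7398
Price P = Σ PV = 1,251.0779.
Macaulay duration = Σ(t·PV) / P = 4,484.7398 / 1,251.0779 = 3.58470 years.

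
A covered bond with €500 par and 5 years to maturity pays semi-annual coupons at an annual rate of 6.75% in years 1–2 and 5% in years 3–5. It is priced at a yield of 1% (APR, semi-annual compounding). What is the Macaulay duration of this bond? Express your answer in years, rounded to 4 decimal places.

4.4451 years

Periodic yield y = 0.005. Discount each cash flow and weight by its period:
  t   CF        PV=CF/(1+0.005)^t    t·PV
  1       16.875        16.7910        16.7910
  2       16.875        16.7075        33.4150
  3       16.875        16.6244        49.8732
  4       16.875        16.5417        66.1667
  5       12.500        12.1921        60.9607
  6       12.500        12.1315        72.7889
  7       12.500        12.0711        84.4978
  8       12.500        12.0111        96.0885
  9       12.500        11.9513       107.5618
  10     512.500       487.5658     4,875.6582
  Σ                    614.5875     5,463.8018
Price P = Σ PV = 614.5875.
Macaulay duration = Σ(t·PV) / P = 5,463.8018 / 614.5875 = 8.89019 half-year periods.
In years: 8.89019 / 2 = 4.44510 years.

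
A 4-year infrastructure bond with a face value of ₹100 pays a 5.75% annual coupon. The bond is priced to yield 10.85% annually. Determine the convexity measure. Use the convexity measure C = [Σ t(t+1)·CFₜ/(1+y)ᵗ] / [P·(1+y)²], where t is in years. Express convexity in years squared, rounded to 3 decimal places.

14.413

With y = 0.1085:
  t   CF        PV=CF/(1+0.1085)^t    t·PV        t(t+1)·PV
  1         5.75         5.1872         5.1872          10.3744
  2         5.75         4.6795         9.3589          28.0768
  3         5.75         4.2214        12.6643          50.6573
  4       105.75        70.0386       280.1545       1,400.7724
  Σ                     84.1267       307.3649       1,489.8809
P = 84.1267.
Convexity = Σ t(t+1)·PV / [P·(1+y)²] = 1,489.8809 / (84.1267 × 1.228772) = 14.41273.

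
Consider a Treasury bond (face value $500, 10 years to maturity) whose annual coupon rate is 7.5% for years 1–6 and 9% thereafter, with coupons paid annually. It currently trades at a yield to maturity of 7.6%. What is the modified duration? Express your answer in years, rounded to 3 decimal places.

6.879 years

Periodic yield y = 0.076. First find Macaulay duration:
  t   CF        PV=CF/(1+0.076)^t    t·PV
  1        37.50        34.8513        34.8513
  2        37.50        32.3897        64.7794
  3        37.50        30.1019        90.3058
  4        37.50        27.9758       111.9031
  5        37.50        25.9998       129.9990
  6        37.50        24.1634       144.9803
  7        45.00        26.9480       188.6360
  8        45.00        25.0446       200.3569
  9        45.00        23.2757       209.4810
  10      545.00       261.9834     2,619.8341
  Σ                    512.7336     3,795.1268
P = 512.7336; Macaulay duration = 3,795.1268 / 512.7336 = 7.40175 years.
Modified duration = D_Mac / (1 + y) = 7.40175 / 1.076 = 6.87895 years.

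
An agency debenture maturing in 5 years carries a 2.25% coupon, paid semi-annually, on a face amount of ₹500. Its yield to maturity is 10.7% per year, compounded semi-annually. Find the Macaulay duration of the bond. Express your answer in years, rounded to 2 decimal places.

4.69 years

Periodic yield y = 0.0535. Discount each cash flow and weight by its period:
  t   CF        PV=CF/(1+0.0535)^t    t·PV
  1        5.625         5.3393         5.3393
  2        5.625         5.0682        10.1364
  3        5.625         4.8108        14.4325
  4        5.625         4.5665        18.2660
  5        5.625         4.3346        21.6730
  6        5.625         4.1145        24.6869
  7        5.625         3.9055        27.3388
  8        5.625         3.7072        29.6576
  9        5.625         3.5189        31.6704
  10     505.625       300.2501     3,002.5009
  Σ                    339.6157     3,185.7018
Price P = Σ PV = 339.6157.
Macaulay duration = Σ(t·PV) / P = 3,185.7018 / 339.6157 = 9.38031 half-year periods.
In years: 9.38031 / 2 = 4.69016 years.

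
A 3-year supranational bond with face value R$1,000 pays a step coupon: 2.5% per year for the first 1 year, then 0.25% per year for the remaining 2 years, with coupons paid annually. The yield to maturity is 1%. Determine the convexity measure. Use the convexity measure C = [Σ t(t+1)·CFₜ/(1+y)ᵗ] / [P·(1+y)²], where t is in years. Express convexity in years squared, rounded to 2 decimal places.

With y = 0.01:
  t   CF        PV=CF/(1+0.01)^t    t·PV        t(t+1)·PV
  1        25.00        24.7525        24.7525          49.5050
  2         2.50         2.4507         4.9015          14.7044
  3     1,002.50       973.0166     2,919.0499      11,676.1995
  Σ                  1,000.2198     2,948.7038      11,740.4089
P = 1,000.2198.
Convexity = Σ t(t+1)·PV / [P·(1+y)²] = 11,740.4089 / (1,000.2198 × 1.020100) = 11.50655.

11.51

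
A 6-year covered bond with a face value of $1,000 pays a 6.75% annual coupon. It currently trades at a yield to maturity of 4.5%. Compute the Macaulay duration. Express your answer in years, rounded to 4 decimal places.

Periodic yield y = 0.045. Discount each cash flow and weight by its year:
  t   CF        PV=CF/(1+0.045)^t    t·PV
  1        67.50        64.5933        64.5933
  2        67.50        61.8118       123.6235
  3        67.50        59.1500       177.4501
  4        67.50        56.6029       226.4116
  5        67.50        54.1654       270.8272
  6     1,067.50       819.7287     4,918.3722
  Σ                  1,116.0521     5,781.2779
Price P = Σ PV = 1,116.0521.
Macaulay duration = Σ(t·PV) / P = 5,781.2779 / 1,116.0521 = 5.18011 years.

5.1801 years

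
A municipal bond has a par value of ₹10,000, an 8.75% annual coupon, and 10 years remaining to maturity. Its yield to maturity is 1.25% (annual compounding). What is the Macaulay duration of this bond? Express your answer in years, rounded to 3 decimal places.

7.787 years

Periodic yield y = 0.0125. Discount each cash flow and weight by its year:
  t   CF        PV=CF/(1+0.0125)^t    t·PV
  1       875.00       864.1975       864.1975
  2       875.00       853.5284     1,707.0569
  3       875.00       842.9910     2,528.9731
  4       875.00       832.5837     3,330.3350
  5       875.00       822.3049     4,111.5246
  6       875.00       812.1530     4,872.9181
  7       875.00       802.1264     5,614.8851
  8       875.00       792.2236     6,337.7891
  9       875.00       782.4431     7,041.9879
  10   10,875.00     9,604.5926    96,045.9257
  Σ                 17,009.1444   132,455.5930
Price P = Σ PV = 17,009.1444.
Macaulay duration = Σ(t·PV) / P = 132,455.5930 / 17,009.1444 = 7.78732 years.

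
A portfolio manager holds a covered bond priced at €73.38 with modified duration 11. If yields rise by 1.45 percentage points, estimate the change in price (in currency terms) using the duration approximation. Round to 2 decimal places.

-€11.70

Duration approximation: ΔP/P ≈ -D_mod · Δy = -11 × (+0.0145) = -0.159500.
ΔP ≈ 73.38 × (-0.159500) = -11.70411.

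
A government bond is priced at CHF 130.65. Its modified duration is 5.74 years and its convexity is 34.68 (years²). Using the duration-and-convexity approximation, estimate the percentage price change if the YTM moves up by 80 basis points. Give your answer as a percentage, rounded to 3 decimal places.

-4.481%

Duration effect: -D_mod·Δy = -5.74 × (+0.008) = -0.045920
Convexity effect: ½·C·(Δy)² = 0.5 × 34.68 × (0.008)² = +0.00110976
ΔP/P ≈ -0.045920 + 0.00110976 = -0.04481024
= -4.481024%.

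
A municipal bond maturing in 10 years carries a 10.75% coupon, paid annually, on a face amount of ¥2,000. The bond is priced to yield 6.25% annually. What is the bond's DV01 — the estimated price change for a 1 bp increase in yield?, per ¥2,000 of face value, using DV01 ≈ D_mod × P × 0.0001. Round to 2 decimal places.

¥1.76

Periodic yield y = 0.0625.
  t   CF        PV=CF/(1+0.0625)^t    t·PV
  1       215.00       202.3529       202.3529
  2       215.00       190.4498       380.8997
  3       215.00       179.2469       537.7407
  4       215.00       168.7030       674.8118
  5       215.00       158.7793       793.8963
  6       215.00       149.4393       896.6358
  7       215.00       140.6488       984.5413
  8       215.00       132.3753     1,059.0024
  9       215.00       124.5885     1,121.2966
  10    2,215.00     1,208.0484    12,080.4842
  Σ                  2,654.6322    18,731.6618
P = 2,654.6322; D_Mac = 7.05622 yrs; D_mod = 6.64115 yrs.
DV01 ≈ 6.64115 × 2,654.6322 × 0.0001 = 1.762980.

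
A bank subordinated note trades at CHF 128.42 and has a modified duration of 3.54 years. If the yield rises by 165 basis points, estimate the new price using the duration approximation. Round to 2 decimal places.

CHF 120.92

Duration approximation: ΔP/P ≈ -D_mod · Δy = -3.54 × (+0.0165) = -0.058410.
New price ≈ 128.42 × (1 - 0.058410) = 120.9189878.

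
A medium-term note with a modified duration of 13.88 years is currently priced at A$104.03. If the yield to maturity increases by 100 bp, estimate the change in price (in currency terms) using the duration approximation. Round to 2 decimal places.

Duration approximation: ΔP/P ≈ -D_mod · Δy = -13.88 × (+0.01) = -0.138800.
ΔP ≈ 104.03 × (-0.138800) = -14.439364.

-A$14.44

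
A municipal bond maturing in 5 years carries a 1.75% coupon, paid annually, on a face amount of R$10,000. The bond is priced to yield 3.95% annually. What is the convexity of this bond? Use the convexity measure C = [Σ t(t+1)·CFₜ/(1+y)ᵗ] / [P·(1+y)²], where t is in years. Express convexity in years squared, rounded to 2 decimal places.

With y = 0.0395:
  t   CF        PV=CF/(1+0.0395)^t    t·PV        t(t+1)·PV
  1       175.00       168.3502       168.3502         336.7003
  2       175.00       161.9530       323.9060         971.7181
  3       175.00       155.7990       467.3969       1,869.5876
  4       175.00       149.8788       599.5150       2,997.5751
  5    10,175.00     8,383.2410    41,916.2048     251,497.2290
  Σ                  9,019.2219    43,475.3730     257,672.8101
P = 9,019.2219.
Convexity = Σ t(t+1)·PV / [P·(1+y)²] = 257,672.8101 / (9,019.2219 × 1.080560) = 26.43934.

26.44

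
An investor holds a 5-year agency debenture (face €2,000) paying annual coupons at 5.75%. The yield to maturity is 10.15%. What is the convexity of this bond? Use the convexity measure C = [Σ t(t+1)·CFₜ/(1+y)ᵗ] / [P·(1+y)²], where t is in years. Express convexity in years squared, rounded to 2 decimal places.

21.01

With y = 0.1015:
  t   CF        PV=CF/(1+0.1015)^t    t·PV        t(t+1)·PV
  1       115.00       104.4031       104.4031         208.8062
  2       115.00        94.7826       189.5653         568.6959
  3       115.00        86.0487       258.1461       1,032.5845
  4       115.00        78.1196       312.4783       1,562.3914
  5     2,115.00     1,304.3311     6,521.6557      39,129.9343
  Σ                  1,667.6852     7,386.2485      42,502.4122
P = 1,667.6852.
Convexity = Σ t(t+1)·PV / [P·(1+y)²] = 42,502.4122 / (1,667.6852 × 1.213302) = 21.00538.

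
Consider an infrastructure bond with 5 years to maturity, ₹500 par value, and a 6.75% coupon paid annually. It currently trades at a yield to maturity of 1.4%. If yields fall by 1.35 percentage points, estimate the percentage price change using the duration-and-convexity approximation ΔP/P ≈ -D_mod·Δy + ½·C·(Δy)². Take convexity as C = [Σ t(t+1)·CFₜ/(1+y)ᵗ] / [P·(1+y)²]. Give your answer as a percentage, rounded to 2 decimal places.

+6.19%

With y = 0.014:
  t   CF        PV=CF/(1+0.014)^t    t·PV        t(t+1)·PV
  1        33.75        33.2840        33.2840          66.5680
  2        33.75        32.8245        65.6490         196.9469
  3        33.75        32.3713        97.1138         388.4554
  4        33.75        31.9243       127.6974         638.4868
  5       533.75       497.9069     2,489.5343      14,937.2059
  Σ                    628.3110     2,813.2785      16,227.6631
P = 628.3110; D_Mac = 4.47753 yrs; D_mod = 4.41571 yrs; C = 25.11918.
Duration effect: -4.41571 × (-0.0135) = +0.059612
Convexity effect: 0.5 × 25.11918 × (-0.0135)² = +0.0022890
ΔP/P ≈ +0.059612 + 0.0022890 = +0.061901 = +6.1901%.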